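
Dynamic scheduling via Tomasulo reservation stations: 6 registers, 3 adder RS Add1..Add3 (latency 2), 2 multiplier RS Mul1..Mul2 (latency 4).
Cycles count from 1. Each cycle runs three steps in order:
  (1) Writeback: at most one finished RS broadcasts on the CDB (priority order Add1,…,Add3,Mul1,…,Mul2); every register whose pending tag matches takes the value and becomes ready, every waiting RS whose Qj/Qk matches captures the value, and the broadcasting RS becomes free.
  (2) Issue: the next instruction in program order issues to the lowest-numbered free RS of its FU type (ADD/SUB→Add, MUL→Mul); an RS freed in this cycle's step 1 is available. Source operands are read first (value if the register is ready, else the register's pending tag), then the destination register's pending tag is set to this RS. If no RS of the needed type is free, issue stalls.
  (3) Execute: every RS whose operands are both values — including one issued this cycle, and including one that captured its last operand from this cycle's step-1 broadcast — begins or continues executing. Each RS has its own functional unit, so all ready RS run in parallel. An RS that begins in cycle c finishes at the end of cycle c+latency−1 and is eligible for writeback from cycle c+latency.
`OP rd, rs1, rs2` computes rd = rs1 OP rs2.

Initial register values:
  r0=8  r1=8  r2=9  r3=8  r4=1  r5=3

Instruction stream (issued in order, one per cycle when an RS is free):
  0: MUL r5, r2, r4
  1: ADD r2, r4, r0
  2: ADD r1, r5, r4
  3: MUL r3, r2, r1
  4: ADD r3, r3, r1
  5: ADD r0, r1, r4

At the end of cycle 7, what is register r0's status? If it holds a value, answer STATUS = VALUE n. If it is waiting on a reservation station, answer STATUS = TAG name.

STATUS = TAG Add3

c1: issue MUL r5<-Mul1 | r0:8,r1:8,r2:9,r3:8,r4:1,r5:Mul1
c2: issue ADD r2<-Add1 | r0:8,r1:8,r2:Add1,r3:8,r4:1,r5:Mul1
c3: issue ADD r1<-Add2 | r0:8,r1:Add2,r2:Add1,r3:8,r4:1,r5:Mul1
c4: CDB Add1=9; issue MUL r3<-Mul2 | r0:8,r1:Add2,r2:9,r3:Mul2,r4:1,r5:Mul1
c5: CDB Mul1=9; issue ADD r3<-Add1 | r0:8,r1:Add2,r2:9,r3:Add1,r4:1,r5:9
c6: issue ADD r0<-Add3 | r0:Add3,r1:Add2,r2:9,r3:Add1,r4:1,r5:9
c7: CDB Add2=10 | r0:Add3,r1:10,r2:9,r3:Add1,r4:1,r5:9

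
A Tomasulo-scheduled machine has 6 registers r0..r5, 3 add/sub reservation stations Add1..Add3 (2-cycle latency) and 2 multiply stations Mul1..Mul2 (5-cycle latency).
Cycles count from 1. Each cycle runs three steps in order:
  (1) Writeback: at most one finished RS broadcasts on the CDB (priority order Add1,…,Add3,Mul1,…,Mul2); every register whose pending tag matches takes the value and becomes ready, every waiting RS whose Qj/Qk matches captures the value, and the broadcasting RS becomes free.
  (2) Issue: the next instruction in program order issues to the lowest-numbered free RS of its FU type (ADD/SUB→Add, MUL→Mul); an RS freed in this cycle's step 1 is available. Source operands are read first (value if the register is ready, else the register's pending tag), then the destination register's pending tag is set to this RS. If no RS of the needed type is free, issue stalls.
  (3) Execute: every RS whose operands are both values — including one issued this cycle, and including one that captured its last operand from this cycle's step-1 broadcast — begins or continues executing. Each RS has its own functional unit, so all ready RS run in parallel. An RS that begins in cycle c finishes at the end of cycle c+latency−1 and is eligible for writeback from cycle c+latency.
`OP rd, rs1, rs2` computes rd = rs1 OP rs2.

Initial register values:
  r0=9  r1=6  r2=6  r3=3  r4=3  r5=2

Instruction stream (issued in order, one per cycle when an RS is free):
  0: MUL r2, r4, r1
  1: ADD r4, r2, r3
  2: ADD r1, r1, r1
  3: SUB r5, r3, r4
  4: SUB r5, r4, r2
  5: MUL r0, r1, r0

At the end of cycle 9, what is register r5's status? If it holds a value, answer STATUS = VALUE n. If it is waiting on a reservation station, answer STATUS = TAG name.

STATUS = TAG Add2

c1: issue MUL r2<-Mul1 | r0:9,r1:6,r2:Mul1,r3:3,r4:3,r5:2
c2: issue ADD r4<-Add1 | r0:9,r1:6,r2:Mul1,r3:3,r4:Add1,r5:2
c3: issue ADD r1<-Add2 | r0:9,r1:Add2,r2:Mul1,r3:3,r4:Add1,r5:2
c4: issue SUB r5<-Add3 | r0:9,r1:Add2,r2:Mul1,r3:3,r4:Add1,r5:Add3
c5: CDB Add2=12; issue SUB r5<-Add2 | r0:9,r1:12,r2:Mul1,r3:3,r4:Add1,r5:Add2
c6: CDB Mul1=18; issue MUL r0<-Mul1 | r0:Mul1,r1:12,r2:18,r3:3,r4:Add1,r5:Add2
c7: - | r0:Mul1,r1:12,r2:18,r3:3,r4:Add1,r5:Add2
c8: CDB Add1=21 | r0:Mul1,r1:12,r2:18,r3:3,r4:21,r5:Add2
c9: - | r0:Mul1,r1:12,r2:18,r3:3,r4:21,r5:Add2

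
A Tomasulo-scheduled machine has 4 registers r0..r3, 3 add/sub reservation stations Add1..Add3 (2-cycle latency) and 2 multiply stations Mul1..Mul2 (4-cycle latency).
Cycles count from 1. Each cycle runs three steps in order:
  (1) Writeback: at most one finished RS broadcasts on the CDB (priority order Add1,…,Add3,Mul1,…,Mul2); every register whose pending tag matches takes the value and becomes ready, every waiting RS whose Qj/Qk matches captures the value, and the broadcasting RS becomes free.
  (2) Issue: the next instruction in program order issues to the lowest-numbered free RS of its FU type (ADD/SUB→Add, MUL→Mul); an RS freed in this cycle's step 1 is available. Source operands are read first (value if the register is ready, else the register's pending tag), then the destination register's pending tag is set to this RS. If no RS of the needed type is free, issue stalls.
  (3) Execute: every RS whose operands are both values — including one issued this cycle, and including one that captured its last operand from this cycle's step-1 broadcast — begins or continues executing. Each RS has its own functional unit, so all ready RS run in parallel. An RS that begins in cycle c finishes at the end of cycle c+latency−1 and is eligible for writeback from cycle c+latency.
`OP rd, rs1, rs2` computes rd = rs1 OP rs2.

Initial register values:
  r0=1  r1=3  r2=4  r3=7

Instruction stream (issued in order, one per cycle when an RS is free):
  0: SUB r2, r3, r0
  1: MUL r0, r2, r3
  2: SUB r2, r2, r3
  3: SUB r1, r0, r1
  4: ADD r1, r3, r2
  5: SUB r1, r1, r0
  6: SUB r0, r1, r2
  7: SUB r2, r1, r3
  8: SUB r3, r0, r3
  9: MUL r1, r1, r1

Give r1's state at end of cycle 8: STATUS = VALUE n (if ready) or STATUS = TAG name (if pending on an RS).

STATUS = TAG Add3

c1: issue SUB r2<-Add1 | r0:1,r1:3,r2:Add1,r3:7
c2: issue MUL r0<-Mul1 | r0:Mul1,r1:3,r2:Add1,r3:7
c3: CDB Add1=6; issue SUB r2<-Add1 | r0:Mul1,r1:3,r2:Add1,r3:7
c4: issue SUB r1<-Add2 | r0:Mul1,r1:Add2,r2:Add1,r3:7
c5: CDB Add1=-1; issue ADD r1<-Add1 | r0:Mul1,r1:Add1,r2:-1,r3:7
c6: issue SUB r1<-Add3 | r0:Mul1,r1:Add3,r2:-1,r3:7
c7: CDB Add1=6; issue SUB r0<-Add1 | r0:Add1,r1:Add3,r2:-1,r3:7
c8: CDB Mul1=42; stall | r0:Add1,r1:Add3,r2:-1,r3:7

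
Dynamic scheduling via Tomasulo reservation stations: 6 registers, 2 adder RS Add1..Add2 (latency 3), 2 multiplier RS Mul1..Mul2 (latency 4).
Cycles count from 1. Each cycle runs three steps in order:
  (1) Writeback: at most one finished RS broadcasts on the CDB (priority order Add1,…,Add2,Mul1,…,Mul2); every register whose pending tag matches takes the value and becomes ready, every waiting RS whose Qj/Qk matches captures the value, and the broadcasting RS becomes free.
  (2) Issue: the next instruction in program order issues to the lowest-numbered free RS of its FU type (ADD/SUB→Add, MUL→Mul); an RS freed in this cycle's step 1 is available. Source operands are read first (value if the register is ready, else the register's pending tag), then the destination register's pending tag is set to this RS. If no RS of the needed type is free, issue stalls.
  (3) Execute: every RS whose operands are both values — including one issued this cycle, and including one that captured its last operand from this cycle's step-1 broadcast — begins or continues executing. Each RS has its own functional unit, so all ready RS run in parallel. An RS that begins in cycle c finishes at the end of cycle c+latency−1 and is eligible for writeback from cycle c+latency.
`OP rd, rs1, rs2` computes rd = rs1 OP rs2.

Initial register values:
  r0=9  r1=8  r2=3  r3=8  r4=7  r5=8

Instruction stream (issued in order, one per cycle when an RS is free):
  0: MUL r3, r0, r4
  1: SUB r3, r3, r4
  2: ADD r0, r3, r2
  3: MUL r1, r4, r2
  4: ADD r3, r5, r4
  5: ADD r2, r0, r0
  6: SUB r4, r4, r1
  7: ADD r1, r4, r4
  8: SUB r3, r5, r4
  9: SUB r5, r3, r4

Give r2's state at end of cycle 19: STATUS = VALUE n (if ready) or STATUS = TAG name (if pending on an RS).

cycle 1: issue MUL r3<-Mul1 // r0:9,r1:8,r2:3,r3:Mul1,r4:7,r5:8
cycle 2: issue SUB r3<-Add1 // r0:9,r1:8,r2:3,r3:Add1,r4:7,r5:8
cycle 3: issue ADD r0<-Add2 // r0:Add2,r1:8,r2:3,r3:Add1,r4:7,r5:8
cycle 4: issue MUL r1<-Mul2 // r0:Add2,r1:Mul2,r2:3,r3:Add1,r4:7,r5:8
cycle 5: CDB Mul1=63; stall // r0:Add2,r1:Mul2,r2:3,r3:Add1,r4:7,r5:8
cycle 6: stall // r0:Add2,r1:Mul2,r2:3,r3:Add1,r4:7,r5:8
cycle 7: stall // r0:Add2,r1:Mul2,r2:3,r3:Add1,r4:7,r5:8
cycle 8: CDB Add1=56; issue ADD r3<-Add1 // r0:Add2,r1:Mul2,r2:3,r3:Add1,r4:7,r5:8
cycle 9: CDB Mul2=21; stall // r0:Add2,r1:21,r2:3,r3:Add1,r4:7,r5:8
cycle 10: stall // r0:Add2,r1:21,r2:3,r3:Add1,r4:7,r5:8
cycle 11: CDB Add1=15; issue ADD r2<-Add1 // r0:Add2,r1:21,r2:Add1,r3:15,r4:7,r5:8
cycle 12: CDB Add2=59; issue SUB r4<-Add2 // r0:59,r1:21,r2:Add1,r3:15,r4:Add2,r5:8
cycle 13: stall // r0:59,r1:21,r2:Add1,r3:15,r4:Add2,r5:8
cycle 14: stall // r0:59,r1:21,r2:Add1,r3:15,r4:Add2,r5:8
cycle 15: CDB Add1=118; issue ADD r1<-Add1 // r0:59,r1:Add1,r2:118,r3:15,r4:Add2,r5:8
cycle 16: CDB Add2=-14; issue SUB r3<-Add2 // r0:59,r1:Add1,r2:118,r3:Add2,r4:-14,r5:8
cycle 17: stall // r0:59,r1:Add1,r2:118,r3:Add2,r4:-14,r5:8
cycle 18: stall // r0:59,r1:Add1,r2:118,r3:Add2,r4:-14,r5:8
cycle 19: CDB Add1=-28; issue SUB r5<-Add1 // r0:59,r1:-28,r2:118,r3:Add2,r4:-14,r5:Add1

STATUS = VALUE 118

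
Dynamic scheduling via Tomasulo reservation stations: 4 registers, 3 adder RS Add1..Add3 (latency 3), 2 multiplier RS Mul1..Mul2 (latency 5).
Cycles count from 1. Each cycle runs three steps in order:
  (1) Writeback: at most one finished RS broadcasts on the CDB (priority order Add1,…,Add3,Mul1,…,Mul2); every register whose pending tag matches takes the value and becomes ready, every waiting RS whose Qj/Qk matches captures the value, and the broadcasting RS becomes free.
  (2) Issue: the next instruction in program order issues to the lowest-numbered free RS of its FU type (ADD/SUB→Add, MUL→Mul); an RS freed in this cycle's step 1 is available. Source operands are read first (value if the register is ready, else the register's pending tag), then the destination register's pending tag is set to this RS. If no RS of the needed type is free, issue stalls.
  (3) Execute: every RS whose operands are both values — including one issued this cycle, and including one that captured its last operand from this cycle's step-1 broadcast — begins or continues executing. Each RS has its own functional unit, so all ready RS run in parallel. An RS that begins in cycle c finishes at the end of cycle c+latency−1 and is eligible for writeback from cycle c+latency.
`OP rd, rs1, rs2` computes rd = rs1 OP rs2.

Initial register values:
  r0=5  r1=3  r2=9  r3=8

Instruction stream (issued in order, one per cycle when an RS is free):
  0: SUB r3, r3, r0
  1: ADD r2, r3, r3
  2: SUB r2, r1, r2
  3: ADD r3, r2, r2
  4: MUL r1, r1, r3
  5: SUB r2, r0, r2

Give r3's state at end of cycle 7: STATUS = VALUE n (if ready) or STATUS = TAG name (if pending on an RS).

c1: issue SUB r3<-Add1 | r0:5,r1:3,r2:9,r3:Add1
c2: issue ADD r2<-Add2 | r0:5,r1:3,r2:Add2,r3:Add1
c3: issue SUB r2<-Add3 | r0:5,r1:3,r2:Add3,r3:Add1
c4: CDB Add1=3; issue ADD r3<-Add1 | r0:5,r1:3,r2:Add3,r3:Add1
c5: issue MUL r1<-Mul1 | r0:5,r1:Mul1,r2:Add3,r3:Add1
c6: stall | r0:5,r1:Mul1,r2:Add3,r3:Add1
c7: CDB Add2=6; issue SUB r2<-Add2 | r0:5,r1:Mul1,r2:Add2,r3:Add1

STATUS = TAG Add1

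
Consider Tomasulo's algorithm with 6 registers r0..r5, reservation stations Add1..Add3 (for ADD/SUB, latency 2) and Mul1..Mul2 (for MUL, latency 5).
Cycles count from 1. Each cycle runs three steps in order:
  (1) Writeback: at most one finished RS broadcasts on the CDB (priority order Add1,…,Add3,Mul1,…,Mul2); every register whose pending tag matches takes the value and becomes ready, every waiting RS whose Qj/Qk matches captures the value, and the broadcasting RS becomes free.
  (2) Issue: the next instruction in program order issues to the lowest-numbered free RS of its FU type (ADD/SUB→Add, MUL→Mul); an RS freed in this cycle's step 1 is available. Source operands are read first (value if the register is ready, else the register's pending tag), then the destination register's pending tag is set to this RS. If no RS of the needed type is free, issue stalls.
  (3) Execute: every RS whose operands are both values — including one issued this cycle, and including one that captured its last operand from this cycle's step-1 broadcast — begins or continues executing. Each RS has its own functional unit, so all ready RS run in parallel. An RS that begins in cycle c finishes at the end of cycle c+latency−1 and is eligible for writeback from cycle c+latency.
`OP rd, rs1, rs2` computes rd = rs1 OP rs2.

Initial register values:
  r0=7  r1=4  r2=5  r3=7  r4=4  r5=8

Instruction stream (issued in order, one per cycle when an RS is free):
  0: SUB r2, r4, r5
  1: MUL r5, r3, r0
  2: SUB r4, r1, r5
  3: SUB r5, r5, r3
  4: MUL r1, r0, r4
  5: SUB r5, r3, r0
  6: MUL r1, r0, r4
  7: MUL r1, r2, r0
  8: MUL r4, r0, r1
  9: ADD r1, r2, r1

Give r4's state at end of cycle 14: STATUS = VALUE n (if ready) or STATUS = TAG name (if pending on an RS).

STATUS = VALUE -45

  c1: issue SUB r2<-Add1  regs: r0:7,r1:4,r2:Add1,r3:7,r4:4,r5:8
  c2: issue MUL r5<-Mul1  regs: r0:7,r1:4,r2:Add1,r3:7,r4:4,r5:Mul1
  c3: CDB Add1=-4; issue SUB r4<-Add1  regs: r0:7,r1:4,r2:-4,r3:7,r4:Add1,r5:Mul1
  c4: issue SUB r5<-Add2  regs: r0:7,r1:4,r2:-4,r3:7,r4:Add1,r5:Add2
  c5: issue MUL r1<-Mul2  regs: r0:7,r1:Mul2,r2:-4,r3:7,r4:Add1,r5:Add2
  c6: issue SUB r5<-Add3  regs: r0:7,r1:Mul2,r2:-4,r3:7,r4:Add1,r5:Add3
  c7: CDB Mul1=49; issue MUL r1<-Mul1  regs: r0:7,r1:Mul1,r2:-4,r3:7,r4:Add1,r5:Add3
  c8: CDB Add3=0; stall  regs: r0:7,r1:Mul1,r2:-4,r3:7,r4:Add1,r5:0
  c9: CDB Add1=-45; stall  regs: r0:7,r1:Mul1,r2:-4,r3:7,r4:-45,r5:0
  c10: CDB Add2=42; stall  regs: r0:7,r1:Mul1,r2:-4,r3:7,r4:-45,r5:0
  c11: stall  regs: r0:7,r1:Mul1,r2:-4,r3:7,r4:-45,r5:0
  c12: stall  regs: r0:7,r1:Mul1,r2:-4,r3:7,r4:-45,r5:0
  c13: stall  regs: r0:7,r1:Mul1,r2:-4,r3:7,r4:-45,r5:0
  c14: CDB Mul1=-315; issue MUL r1<-Mul1  regs: r0:7,r1:Mul1,r2:-4,r3:7,r4:-45,r5:0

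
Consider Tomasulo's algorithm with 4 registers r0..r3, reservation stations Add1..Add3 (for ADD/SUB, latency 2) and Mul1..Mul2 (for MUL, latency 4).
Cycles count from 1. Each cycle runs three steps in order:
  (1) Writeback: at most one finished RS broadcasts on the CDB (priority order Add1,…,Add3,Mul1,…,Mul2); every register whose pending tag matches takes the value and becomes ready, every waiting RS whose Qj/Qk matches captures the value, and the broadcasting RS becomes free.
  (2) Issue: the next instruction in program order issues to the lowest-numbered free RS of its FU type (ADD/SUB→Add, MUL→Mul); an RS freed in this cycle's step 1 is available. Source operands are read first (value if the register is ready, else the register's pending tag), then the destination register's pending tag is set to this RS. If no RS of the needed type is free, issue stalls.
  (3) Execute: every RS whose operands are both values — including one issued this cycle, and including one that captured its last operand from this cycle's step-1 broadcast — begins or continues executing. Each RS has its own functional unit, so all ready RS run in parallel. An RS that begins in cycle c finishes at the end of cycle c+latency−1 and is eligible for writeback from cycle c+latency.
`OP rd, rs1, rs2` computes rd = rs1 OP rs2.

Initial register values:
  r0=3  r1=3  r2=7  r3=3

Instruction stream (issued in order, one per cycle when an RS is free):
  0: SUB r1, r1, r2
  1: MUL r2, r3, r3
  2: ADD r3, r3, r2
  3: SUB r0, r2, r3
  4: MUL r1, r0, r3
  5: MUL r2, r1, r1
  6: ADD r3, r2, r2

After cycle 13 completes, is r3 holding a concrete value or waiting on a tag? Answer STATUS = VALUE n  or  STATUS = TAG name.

cycle 1: issue SUB r1<-Add1 // r0:3,r1:Add1,r2:7,r3:3
cycle 2: issue MUL r2<-Mul1 // r0:3,r1:Add1,r2:Mul1,r3:3
cycle 3: CDB Add1=-4; issue ADD r3<-Add1 // r0:3,r1:-4,r2:Mul1,r3:Add1
cycle 4: issue SUB r0<-Add2 // r0:Add2,r1:-4,r2:Mul1,r3:Add1
cycle 5: issue MUL r1<-Mul2 // r0:Add2,r1:Mul2,r2:Mul1,r3:Add1
cycle 6: CDB Mul1=9; issue MUL r2<-Mul1 // r0:Add2,r1:Mul2,r2:Mul1,r3:Add1
cycle 7: issue ADD r3<-Add3 // r0:Add2,r1:Mul2,r2:Mul1,r3:Add3
cycle 8: CDB Add1=12 // r0:Add2,r1:Mul2,r2:Mul1,r3:Add3
cycle 9: - // r0:Add2,r1:Mul2,r2:Mul1,r3:Add3
cycle 10: CDB Add2=-3 // r0:-3,r1:Mul2,r2:Mul1,r3:Add3
cycle 11: - // r0:-3,r1:Mul2,r2:Mul1,r3:Add3
cycle 12: - // r0:-3,r1:Mul2,r2:Mul1,r3:Add3
cycle 13: - // r0:-3,r1:Mul2,r2:Mul1,r3:Add3

STATUS = TAG Add3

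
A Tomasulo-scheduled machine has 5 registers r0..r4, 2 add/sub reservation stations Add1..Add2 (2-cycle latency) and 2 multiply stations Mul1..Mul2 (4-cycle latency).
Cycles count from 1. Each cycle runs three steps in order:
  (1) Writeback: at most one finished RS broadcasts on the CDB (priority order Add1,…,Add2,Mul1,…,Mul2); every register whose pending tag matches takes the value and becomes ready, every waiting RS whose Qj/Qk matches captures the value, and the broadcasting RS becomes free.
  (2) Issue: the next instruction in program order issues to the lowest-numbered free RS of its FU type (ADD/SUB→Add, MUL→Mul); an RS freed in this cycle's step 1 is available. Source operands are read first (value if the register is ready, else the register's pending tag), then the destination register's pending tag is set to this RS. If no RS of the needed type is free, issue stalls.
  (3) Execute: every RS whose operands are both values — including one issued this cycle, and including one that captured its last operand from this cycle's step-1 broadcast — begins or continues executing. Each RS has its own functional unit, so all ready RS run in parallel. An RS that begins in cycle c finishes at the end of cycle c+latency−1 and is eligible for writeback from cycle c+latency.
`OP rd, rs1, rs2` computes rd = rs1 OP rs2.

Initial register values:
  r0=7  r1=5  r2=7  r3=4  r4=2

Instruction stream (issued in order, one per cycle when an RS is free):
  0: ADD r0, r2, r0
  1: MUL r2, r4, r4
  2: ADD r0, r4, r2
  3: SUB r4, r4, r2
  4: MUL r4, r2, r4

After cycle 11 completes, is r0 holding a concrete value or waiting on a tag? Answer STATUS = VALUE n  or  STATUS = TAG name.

STATUS = VALUE 6

cycle 1: issue ADD r0<-Add1 // r0:Add1,r1:5,r2:7,r3:4,r4:2
cycle 2: issue MUL r2<-Mul1 // r0:Add1,r1:5,r2:Mul1,r3:4,r4:2
cycle 3: CDB Add1=14; issue ADD r0<-Add1 // r0:Add1,r1:5,r2:Mul1,r3:4,r4:2
cycle 4: issue SUB r4<-Add2 // r0:Add1,r1:5,r2:Mul1,r3:4,r4:Add2
cycle 5: issue MUL r4<-Mul2 // r0:Add1,r1:5,r2:Mul1,r3:4,r4:Mul2
cycle 6: CDB Mul1=4 // r0:Add1,r1:5,r2:4,r3:4,r4:Mul2
cycle 7: - // r0:Add1,r1:5,r2:4,r3:4,r4:Mul2
cycle 8: CDB Add1=6 // r0:6,r1:5,r2:4,r3:4,r4:Mul2
cycle 9: CDB Add2=-2 // r0:6,r1:5,r2:4,r3:4,r4:Mul2
cycle 10: - // r0:6,r1:5,r2:4,r3:4,r4:Mul2
cycle 11: - // r0:6,r1:5,r2:4,r3:4,r4:Mul2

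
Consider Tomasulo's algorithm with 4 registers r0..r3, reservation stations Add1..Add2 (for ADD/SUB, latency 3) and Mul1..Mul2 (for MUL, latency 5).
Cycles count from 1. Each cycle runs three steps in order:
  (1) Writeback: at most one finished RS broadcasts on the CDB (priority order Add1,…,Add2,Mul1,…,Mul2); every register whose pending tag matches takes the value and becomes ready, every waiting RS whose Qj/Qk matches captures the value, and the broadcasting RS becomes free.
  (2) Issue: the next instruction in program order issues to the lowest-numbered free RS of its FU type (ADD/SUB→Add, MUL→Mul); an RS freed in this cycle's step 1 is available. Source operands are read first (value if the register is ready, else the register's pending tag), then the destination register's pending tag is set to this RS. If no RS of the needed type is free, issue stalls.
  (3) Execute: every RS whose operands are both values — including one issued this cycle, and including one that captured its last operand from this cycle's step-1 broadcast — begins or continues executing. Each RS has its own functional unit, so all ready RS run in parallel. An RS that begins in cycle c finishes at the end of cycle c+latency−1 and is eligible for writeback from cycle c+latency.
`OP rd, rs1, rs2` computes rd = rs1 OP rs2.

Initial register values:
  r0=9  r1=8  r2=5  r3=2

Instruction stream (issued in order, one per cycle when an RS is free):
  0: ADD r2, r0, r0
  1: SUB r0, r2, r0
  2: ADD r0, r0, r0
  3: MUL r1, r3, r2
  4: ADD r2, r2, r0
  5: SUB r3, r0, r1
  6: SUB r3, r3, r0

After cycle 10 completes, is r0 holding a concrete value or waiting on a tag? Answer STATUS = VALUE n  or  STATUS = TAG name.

STATUS = VALUE 18

  c1: issue ADD r2<-Add1  regs: r0:9,r1:8,r2:Add1,r3:2
  c2: issue SUB r0<-Add2  regs: r0:Add2,r1:8,r2:Add1,r3:2
  c3: stall  regs: r0:Add2,r1:8,r2:Add1,r3:2
  c4: CDB Add1=18; issue ADD r0<-Add1  regs: r0:Add1,r1:8,r2:18,r3:2
  c5: issue MUL r1<-Mul1  regs: r0:Add1,r1:Mul1,r2:18,r3:2
  c6: stall  regs: r0:Add1,r1:Mul1,r2:18,r3:2
  c7: CDB Add2=9; issue ADD r2<-Add2  regs: r0:Add1,r1:Mul1,r2:Add2,r3:2
  c8: stall  regs: r0:Add1,r1:Mul1,r2:Add2,r3:2
  c9: stall  regs: r0:Add1,r1:Mul1,r2:Add2,r3:2
  c10: CDB Add1=18; issue SUB r3<-Add1  regs: r0:18,r1:Mul1,r2:Add2,r3:Add1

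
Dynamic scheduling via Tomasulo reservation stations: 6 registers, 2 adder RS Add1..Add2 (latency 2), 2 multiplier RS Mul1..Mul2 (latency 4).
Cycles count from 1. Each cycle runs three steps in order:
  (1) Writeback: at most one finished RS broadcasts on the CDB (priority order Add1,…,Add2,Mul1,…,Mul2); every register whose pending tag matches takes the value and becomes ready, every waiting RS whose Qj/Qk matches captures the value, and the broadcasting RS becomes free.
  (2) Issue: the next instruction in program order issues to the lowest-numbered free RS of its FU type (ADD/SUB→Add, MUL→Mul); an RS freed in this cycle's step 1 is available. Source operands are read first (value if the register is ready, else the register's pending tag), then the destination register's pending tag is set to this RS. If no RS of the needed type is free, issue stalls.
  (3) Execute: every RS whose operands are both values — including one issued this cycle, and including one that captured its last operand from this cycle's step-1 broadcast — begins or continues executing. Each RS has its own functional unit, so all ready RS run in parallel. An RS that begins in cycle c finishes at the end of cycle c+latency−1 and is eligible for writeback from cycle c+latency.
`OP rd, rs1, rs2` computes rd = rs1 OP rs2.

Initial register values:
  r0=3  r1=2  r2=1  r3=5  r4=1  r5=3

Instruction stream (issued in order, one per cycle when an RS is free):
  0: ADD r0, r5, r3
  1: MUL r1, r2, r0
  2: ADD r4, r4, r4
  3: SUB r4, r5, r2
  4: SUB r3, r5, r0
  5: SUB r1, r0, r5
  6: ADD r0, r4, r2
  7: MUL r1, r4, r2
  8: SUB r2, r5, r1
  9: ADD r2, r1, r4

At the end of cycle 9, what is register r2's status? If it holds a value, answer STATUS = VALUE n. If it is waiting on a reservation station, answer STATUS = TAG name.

STATUS = TAG Add1

  c1: issue ADD r0<-Add1  regs: r0:Add1,r1:2,r2:1,r3:5,r4:1,r5:3
  c2: issue MUL r1<-Mul1  regs: r0:Add1,r1:Mul1,r2:1,r3:5,r4:1,r5:3
  c3: CDB Add1=8; issue ADD r4<-Add1  regs: r0:8,r1:Mul1,r2:1,r3:5,r4:Add1,r5:3
  c4: issue SUB r4<-Add2  regs: r0:8,r1:Mul1,r2:1,r3:5,r4:Add2,r5:3
  c5: CDB Add1=2; issue SUB r3<-Add1  regs: r0:8,r1:Mul1,r2:1,r3:Add1,r4:Add2,r5:3
  c6: CDB Add2=2; issue SUB r1<-Add2  regs: r0:8,r1:Add2,r2:1,r3:Add1,r4:2,r5:3
  c7: CDB Add1=-5; issue ADD r0<-Add1  regs: r0:Add1,r1:Add2,r2:1,r3:-5,r4:2,r5:3
  c8: CDB Add2=5; issue MUL r1<-Mul2  regs: r0:Add1,r1:Mul2,r2:1,r3:-5,r4:2,r5:3
  c9: CDB Add1=3; issue SUB r2<-Add1  regs: r0:3,r1:Mul2,r2:Add1,r3:-5,r4:2,r5:3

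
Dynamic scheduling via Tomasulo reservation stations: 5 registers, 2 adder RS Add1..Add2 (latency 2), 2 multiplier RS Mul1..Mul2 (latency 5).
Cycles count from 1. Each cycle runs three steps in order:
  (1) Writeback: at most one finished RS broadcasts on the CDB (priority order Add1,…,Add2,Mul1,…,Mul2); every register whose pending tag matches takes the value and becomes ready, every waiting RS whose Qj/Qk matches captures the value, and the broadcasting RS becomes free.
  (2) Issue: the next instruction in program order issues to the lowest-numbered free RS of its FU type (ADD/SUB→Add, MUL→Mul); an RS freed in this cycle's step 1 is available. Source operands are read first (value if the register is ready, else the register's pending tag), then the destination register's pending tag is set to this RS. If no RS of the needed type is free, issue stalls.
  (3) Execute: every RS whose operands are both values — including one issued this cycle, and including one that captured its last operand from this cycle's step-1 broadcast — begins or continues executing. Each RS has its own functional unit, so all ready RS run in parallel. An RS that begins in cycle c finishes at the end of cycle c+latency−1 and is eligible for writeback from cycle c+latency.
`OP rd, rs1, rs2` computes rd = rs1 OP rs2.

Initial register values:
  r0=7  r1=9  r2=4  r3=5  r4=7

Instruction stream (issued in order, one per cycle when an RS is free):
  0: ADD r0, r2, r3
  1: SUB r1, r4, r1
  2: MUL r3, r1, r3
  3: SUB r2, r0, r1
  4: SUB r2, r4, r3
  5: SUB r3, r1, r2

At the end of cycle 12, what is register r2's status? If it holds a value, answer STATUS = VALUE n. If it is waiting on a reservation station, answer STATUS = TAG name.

c1: issue ADD r0<-Add1 | r0:Add1,r1:9,r2:4,r3:5,r4:7
c2: issue SUB r1<-Add2 | r0:Add1,r1:Add2,r2:4,r3:5,r4:7
c3: CDB Add1=9; issue MUL r3<-Mul1 | r0:9,r1:Add2,r2:4,r3:Mul1,r4:7
c4: CDB Add2=-2; issue SUB r2<-Add1 | r0:9,r1:-2,r2:Add1,r3:Mul1,r4:7
c5: issue SUB r2<-Add2 | r0:9,r1:-2,r2:Add2,r3:Mul1,r4:7
c6: CDB Add1=11; issue SUB r3<-Add1 | r0:9,r1:-2,r2:Add2,r3:Add1,r4:7
c7: - | r0:9,r1:-2,r2:Add2,r3:Add1,r4:7
c8: - | r0:9,r1:-2,r2:Add2,r3:Add1,r4:7
c9: CDB Mul1=-10 | r0:9,r1:-2,r2:Add2,r3:Add1,r4:7
c10: - | r0:9,r1:-2,r2:Add2,r3:Add1,r4:7
c11: CDB Add2=17 | r0:9,r1:-2,r2:17,r3:Add1,r4:7
c12: - | r0:9,r1:-2,r2:17,r3:Add1,r4:7

STATUS = VALUE 17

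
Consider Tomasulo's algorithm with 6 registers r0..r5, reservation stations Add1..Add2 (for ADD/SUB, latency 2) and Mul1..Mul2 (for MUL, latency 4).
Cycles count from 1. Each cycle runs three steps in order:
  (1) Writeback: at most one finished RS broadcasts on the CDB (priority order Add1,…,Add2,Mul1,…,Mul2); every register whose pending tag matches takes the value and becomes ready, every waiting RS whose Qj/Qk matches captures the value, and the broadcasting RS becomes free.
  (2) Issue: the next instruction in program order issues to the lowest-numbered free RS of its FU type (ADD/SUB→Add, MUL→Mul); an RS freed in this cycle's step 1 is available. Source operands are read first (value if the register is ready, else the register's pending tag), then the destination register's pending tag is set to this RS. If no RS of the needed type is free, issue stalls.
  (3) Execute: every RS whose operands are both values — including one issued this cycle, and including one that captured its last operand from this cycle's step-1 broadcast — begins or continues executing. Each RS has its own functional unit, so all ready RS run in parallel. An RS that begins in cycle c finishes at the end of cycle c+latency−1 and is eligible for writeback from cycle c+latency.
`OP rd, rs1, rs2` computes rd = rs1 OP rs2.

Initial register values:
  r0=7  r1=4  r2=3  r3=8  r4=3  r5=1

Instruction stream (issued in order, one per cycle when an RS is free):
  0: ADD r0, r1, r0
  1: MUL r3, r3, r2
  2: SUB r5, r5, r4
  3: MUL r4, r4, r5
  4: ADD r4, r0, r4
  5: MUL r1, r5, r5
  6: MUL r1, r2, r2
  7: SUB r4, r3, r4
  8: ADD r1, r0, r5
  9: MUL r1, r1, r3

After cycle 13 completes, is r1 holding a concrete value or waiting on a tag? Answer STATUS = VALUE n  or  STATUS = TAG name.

cycle 1: issue ADD r0<-Add1 // r0:Add1,r1:4,r2:3,r3:8,r4:3,r5:1
cycle 2: issue MUL r3<-Mul1 // r0:Add1,r1:4,r2:3,r3:Mul1,r4:3,r5:1
cycle 3: CDB Add1=11; issue SUB r5<-Add1 // r0:11,r1:4,r2:3,r3:Mul1,r4:3,r5:Add1
cycle 4: issue MUL r4<-Mul2 // r0:11,r1:4,r2:3,r3:Mul1,r4:Mul2,r5:Add1
cycle 5: CDB Add1=-2; issue ADD r4<-Add1 // r0:11,r1:4,r2:3,r3:Mul1,r4:Add1,r5:-2
cycle 6: CDB Mul1=24; issue MUL r1<-Mul1 // r0:11,r1:Mul1,r2:3,r3:24,r4:Add1,r5:-2
cycle 7: stall // r0:11,r1:Mul1,r2:3,r3:24,r4:Add1,r5:-2
cycle 8: stall // r0:11,r1:Mul1,r2:3,r3:24,r4:Add1,r5:-2
cycle 9: CDB Mul2=-6; issue MUL r1<-Mul2 // r0:11,r1:Mul2,r2:3,r3:24,r4:Add1,r5:-2
cycle 10: CDB Mul1=4; issue SUB r4<-Add2 // r0:11,r1:Mul2,r2:3,r3:24,r4:Add2,r5:-2
cycle 11: CDB Add1=5; issue ADD r1<-Add1 // r0:11,r1:Add1,r2:3,r3:24,r4:Add2,r5:-2
cycle 12: issue MUL r1<-Mul1 // r0:11,r1:Mul1,r2:3,r3:24,r4:Add2,r5:-2
cycle 13: CDB Add1=9 // r0:11,r1:Mul1,r2:3,r3:24,r4:Add2,r5:-2

STATUS = TAG Mul1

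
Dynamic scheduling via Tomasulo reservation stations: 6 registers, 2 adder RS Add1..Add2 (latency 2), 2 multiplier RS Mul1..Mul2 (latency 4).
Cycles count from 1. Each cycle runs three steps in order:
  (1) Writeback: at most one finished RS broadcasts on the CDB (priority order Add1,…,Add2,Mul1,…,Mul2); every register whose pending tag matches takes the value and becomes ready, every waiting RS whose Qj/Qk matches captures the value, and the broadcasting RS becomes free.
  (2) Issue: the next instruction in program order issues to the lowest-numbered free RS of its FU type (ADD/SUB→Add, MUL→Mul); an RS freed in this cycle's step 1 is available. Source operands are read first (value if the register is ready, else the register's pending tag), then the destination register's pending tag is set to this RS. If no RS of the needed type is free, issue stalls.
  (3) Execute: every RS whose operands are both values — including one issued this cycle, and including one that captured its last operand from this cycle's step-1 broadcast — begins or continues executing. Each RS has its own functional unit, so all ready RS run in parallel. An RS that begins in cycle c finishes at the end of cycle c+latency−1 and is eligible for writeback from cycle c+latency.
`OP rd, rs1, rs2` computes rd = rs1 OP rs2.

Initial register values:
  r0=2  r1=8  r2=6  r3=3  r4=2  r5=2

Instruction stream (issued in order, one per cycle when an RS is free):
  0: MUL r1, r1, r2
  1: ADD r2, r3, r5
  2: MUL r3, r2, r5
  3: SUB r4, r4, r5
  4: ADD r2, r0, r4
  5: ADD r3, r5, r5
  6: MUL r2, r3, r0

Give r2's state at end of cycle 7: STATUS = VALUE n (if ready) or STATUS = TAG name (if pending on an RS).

STATUS = TAG Mul1

  c1: issue MUL r1<-Mul1  regs: r0:2,r1:Mul1,r2:6,r3:3,r4:2,r5:2
  c2: issue ADD r2<-Add1  regs: r0:2,r1:Mul1,r2:Add1,r3:3,r4:2,r5:2
  c3: issue MUL r3<-Mul2  regs: r0:2,r1:Mul1,r2:Add1,r3:Mul2,r4:2,r5:2
  c4: CDB Add1=5; issue SUB r4<-Add1  regs: r0:2,r1:Mul1,r2:5,r3:Mul2,r4:Add1,r5:2
  c5: CDB Mul1=48; issue ADD r2<-Add2  regs: r0:2,r1:48,r2:Add2,r3:Mul2,r4:Add1,r5:2
  c6: CDB Add1=0; issue ADD r3<-Add1  regs: r0:2,r1:48,r2:Add2,r3:Add1,r4:0,r5:2
  c7: issue MUL r2<-Mul1  regs: r0:2,r1:48,r2:Mul1,r3:Add1,r4:0,r5:2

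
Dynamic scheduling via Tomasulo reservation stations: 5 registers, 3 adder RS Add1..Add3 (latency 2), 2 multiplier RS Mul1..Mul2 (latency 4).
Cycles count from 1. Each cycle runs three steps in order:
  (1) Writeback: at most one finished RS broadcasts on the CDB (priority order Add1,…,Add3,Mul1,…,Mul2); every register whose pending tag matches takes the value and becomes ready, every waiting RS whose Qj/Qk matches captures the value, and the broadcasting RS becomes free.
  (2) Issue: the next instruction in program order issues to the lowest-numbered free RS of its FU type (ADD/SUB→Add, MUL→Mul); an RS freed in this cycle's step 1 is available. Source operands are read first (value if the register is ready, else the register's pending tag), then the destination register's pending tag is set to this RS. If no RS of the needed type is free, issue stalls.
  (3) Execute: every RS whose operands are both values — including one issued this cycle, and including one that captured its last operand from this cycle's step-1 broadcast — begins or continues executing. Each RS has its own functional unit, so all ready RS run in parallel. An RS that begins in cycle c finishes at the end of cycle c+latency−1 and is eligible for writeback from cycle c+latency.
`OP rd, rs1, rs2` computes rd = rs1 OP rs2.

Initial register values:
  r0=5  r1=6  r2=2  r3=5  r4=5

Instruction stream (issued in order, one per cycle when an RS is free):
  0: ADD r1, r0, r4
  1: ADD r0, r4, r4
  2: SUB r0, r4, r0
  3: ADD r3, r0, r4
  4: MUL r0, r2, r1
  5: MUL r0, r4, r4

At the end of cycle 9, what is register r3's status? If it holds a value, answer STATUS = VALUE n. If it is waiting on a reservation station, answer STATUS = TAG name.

STATUS = VALUE 0

c1: issue ADD r1<-Add1 | r0:5,r1:Add1,r2:2,r3:5,r4:5
c2: issue ADD r0<-Add2 | r0:Add2,r1:Add1,r2:2,r3:5,r4:5
c3: CDB Add1=10; issue SUB r0<-Add1 | r0:Add1,r1:10,r2:2,r3:5,r4:5
c4: CDB Add2=10; issue ADD r3<-Add2 | r0:Add1,r1:10,r2:2,r3:Add2,r4:5
c5: issue MUL r0<-Mul1 | r0:Mul1,r1:10,r2:2,r3:Add2,r4:5
c6: CDB Add1=-5; issue MUL r0<-Mul2 | r0:Mul2,r1:10,r2:2,r3:Add2,r4:5
c7: - | r0:Mul2,r1:10,r2:2,r3:Add2,r4:5
c8: CDB Add2=0 | r0:Mul2,r1:10,r2:2,r3:0,r4:5
c9: CDB Mul1=20 | r0:Mul2,r1:10,r2:2,r3:0,r4:5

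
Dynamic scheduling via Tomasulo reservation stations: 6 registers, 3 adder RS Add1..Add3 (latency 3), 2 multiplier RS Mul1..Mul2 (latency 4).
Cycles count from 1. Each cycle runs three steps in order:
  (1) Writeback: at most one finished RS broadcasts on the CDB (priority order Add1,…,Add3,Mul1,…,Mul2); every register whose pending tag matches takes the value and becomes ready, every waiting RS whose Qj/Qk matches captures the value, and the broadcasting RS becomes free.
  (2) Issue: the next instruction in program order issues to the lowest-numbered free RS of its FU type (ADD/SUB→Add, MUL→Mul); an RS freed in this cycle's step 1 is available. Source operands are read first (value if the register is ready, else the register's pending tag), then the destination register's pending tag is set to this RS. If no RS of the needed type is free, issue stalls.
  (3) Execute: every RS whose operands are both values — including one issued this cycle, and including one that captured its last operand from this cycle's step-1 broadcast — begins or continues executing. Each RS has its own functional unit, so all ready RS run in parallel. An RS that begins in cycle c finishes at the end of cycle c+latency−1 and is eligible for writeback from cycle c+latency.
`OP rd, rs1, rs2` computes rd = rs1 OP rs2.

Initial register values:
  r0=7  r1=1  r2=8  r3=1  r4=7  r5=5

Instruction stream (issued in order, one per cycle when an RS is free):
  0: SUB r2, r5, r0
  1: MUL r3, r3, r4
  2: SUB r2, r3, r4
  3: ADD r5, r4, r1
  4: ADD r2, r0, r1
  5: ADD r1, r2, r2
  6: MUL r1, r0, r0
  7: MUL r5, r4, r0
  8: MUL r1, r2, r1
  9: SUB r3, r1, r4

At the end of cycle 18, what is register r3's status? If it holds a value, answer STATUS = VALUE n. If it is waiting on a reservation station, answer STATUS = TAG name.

STATUS = TAG Add1

cycle 1: issue SUB r2<-Add1 // r0:7,r1:1,r2:Add1,r3:1,r4:7,r5:5
cycle 2: issue MUL r3<-Mul1 // r0:7,r1:1,r2:Add1,r3:Mul1,r4:7,r5:5
cycle 3: issue SUB r2<-Add2 // r0:7,r1:1,r2:Add2,r3:Mul1,r4:7,r5:5
cycle 4: CDB Add1=-2; issue ADD r5<-Add1 // r0:7,r1:1,r2:Add2,r3:Mul1,r4:7,r5:Add1
cycle 5: issue ADD r2<-Add3 // r0:7,r1:1,r2:Add3,r3:Mul1,r4:7,r5:Add1
cycle 6: CDB Mul1=7; stall // r0:7,r1:1,r2:Add3,r3:7,r4:7,r5:Add1
cycle 7: CDB Add1=8; issue ADD r1<-Add1 // r0:7,r1:Add1,r2:Add3,r3:7,r4:7,r5:8
cycle 8: CDB Add3=8; issue MUL r1<-Mul1 // r0:7,r1:Mul1,r2:8,r3:7,r4:7,r5:8
cycle 9: CDB Add2=0; issue MUL r5<-Mul2 // r0:7,r1:Mul1,r2:8,r3:7,r4:7,r5:Mul2
cycle 10: stall // r0:7,r1:Mul1,r2:8,r3:7,r4:7,r5:Mul2
cycle 11: CDB Add1=16; stall // r0:7,r1:Mul1,r2:8,r3:7,r4:7,r5:Mul2
cycle 12: CDB Mul1=49; issue MUL r1<-Mul1 // r0:7,r1:Mul1,r2:8,r3:7,r4:7,r5:Mul2
cycle 13: CDB Mul2=49; issue SUB r3<-Add1 // r0:7,r1:Mul1,r2:8,r3:Add1,r4:7,r5:49
cycle 14: - // r0:7,r1:Mul1,r2:8,r3:Add1,r4:7,r5:49
cycle 15: - // r0:7,r1:Mul1,r2:8,r3:Add1,r4:7,r5:49
cycle 16: CDB Mul1=392 // r0:7,r1:392,r2:8,r3:Add1,r4:7,r5:49
cycle 17: - // r0:7,r1:392,r2:8,r3:Add1,r4:7,r5:49
cycle 18: - // r0:7,r1:392,r2:8,r3:Add1,r4:7,r5:49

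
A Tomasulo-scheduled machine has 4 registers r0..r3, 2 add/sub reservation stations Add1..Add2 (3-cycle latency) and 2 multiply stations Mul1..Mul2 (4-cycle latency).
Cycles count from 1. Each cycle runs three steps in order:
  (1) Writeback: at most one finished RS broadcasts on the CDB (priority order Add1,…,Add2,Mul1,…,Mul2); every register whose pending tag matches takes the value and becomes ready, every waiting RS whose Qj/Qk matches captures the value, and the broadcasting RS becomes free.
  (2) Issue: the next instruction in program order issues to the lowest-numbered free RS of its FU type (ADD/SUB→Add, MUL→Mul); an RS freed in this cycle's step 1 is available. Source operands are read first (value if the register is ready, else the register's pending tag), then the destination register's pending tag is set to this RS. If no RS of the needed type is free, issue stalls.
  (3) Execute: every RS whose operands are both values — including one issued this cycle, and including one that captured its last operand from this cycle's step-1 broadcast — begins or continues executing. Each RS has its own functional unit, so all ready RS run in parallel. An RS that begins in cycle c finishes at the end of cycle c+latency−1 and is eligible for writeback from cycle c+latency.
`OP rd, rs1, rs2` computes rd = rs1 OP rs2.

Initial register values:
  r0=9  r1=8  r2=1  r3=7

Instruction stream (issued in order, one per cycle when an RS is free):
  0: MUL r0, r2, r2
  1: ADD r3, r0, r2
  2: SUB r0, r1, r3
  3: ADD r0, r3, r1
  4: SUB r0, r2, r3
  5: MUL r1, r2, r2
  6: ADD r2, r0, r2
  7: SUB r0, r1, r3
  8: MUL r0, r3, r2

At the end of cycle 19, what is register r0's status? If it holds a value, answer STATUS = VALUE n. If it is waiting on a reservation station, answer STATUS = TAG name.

STATUS = TAG Mul2

cycle 1: issue MUL r0<-Mul1 // r0:Mul1,r1:8,r2:1,r3:7
cycle 2: issue ADD r3<-Add1 // r0:Mul1,r1:8,r2:1,r3:Add1
cycle 3: issue SUB r0<-Add2 // r0:Add2,r1:8,r2:1,r3:Add1
cycle 4: stall // r0:Add2,r1:8,r2:1,r3:Add1
cycle 5: CDB Mul1=1; stall // r0:Add2,r1:8,r2:1,r3:Add1
cycle 6: stall // r0:Add2,r1:8,r2:1,r3:Add1
cycle 7: stall // r0:Add2,r1:8,r2:1,r3:Add1
cycle 8: CDB Add1=2; issue ADD r0<-Add1 // r0:Add1,r1:8,r2:1,r3:2
cycle 9: stall // r0:Add1,r1:8,r2:1,r3:2
cycle 10: stall // r0:Add1,r1:8,r2:1,r3:2
cycle 11: CDB Add1=10; issue SUB r0<-Add1 // r0:Add1,r1:8,r2:1,r3:2
cycle 12: CDB Add2=6; issue MUL r1<-Mul1 // r0:Add1,r1:Mul1,r2:1,r3:2
cycle 13: issue ADD r2<-Add2 // r0:Add1,r1:Mul1,r2:Add2,r3:2
cycle 14: CDB Add1=-1; issue SUB r0<-Add1 // r0:Add1,r1:Mul1,r2:Add2,r3:2
cycle 15: issue MUL r0<-Mul2 // r0:Mul2,r1:Mul1,r2:Add2,r3:2
cycle 16: CDB Mul1=1 // r0:Mul2,r1:1,r2:Add2,r3:2
cycle 17: CDB Add2=0 // r0:Mul2,r1:1,r2:0,r3:2
cycle 18: - // r0:Mul2,r1:1,r2:0,r3:2
cycle 19: CDB Add1=-1 // r0:Mul2,r1:1,r2:0,r3:2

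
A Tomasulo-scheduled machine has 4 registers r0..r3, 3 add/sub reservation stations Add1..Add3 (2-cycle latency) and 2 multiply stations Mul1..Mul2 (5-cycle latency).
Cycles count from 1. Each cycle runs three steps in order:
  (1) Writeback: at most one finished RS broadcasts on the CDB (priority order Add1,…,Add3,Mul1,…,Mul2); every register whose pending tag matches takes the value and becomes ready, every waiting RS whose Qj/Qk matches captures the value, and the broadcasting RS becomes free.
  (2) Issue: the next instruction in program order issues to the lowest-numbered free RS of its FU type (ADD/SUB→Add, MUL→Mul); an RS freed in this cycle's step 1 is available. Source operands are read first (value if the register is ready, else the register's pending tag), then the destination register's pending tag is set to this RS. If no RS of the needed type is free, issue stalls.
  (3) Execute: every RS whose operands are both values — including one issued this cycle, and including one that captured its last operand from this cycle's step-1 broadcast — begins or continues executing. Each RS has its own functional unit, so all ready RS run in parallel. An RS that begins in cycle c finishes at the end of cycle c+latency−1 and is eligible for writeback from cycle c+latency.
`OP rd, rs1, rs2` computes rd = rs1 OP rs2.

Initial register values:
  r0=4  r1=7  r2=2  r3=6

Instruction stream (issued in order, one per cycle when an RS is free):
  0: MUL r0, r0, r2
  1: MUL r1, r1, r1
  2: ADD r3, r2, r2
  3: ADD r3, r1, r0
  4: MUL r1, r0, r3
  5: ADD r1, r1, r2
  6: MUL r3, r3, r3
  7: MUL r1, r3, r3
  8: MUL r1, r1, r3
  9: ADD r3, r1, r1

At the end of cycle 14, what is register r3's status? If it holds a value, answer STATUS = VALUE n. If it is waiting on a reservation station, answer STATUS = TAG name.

c1: issue MUL r0<-Mul1 | r0:Mul1,r1:7,r2:2,r3:6
c2: issue MUL r1<-Mul2 | r0:Mul1,r1:Mul2,r2:2,r3:6
c3: issue ADD r3<-Add1 | r0:Mul1,r1:Mul2,r2:2,r3:Add1
c4: issue ADD r3<-Add2 | r0:Mul1,r1:Mul2,r2:2,r3:Add2
c5: CDB Add1=4; stall | r0:Mul1,r1:Mul2,r2:2,r3:Add2
c6: CDB Mul1=8; issue MUL r1<-Mul1 | r0:8,r1:Mul1,r2:2,r3:Add2
c7: CDB Mul2=49; issue ADD r1<-Add1 | r0:8,r1:Add1,r2:2,r3:Add2
c8: issue MUL r3<-Mul2 | r0:8,r1:Add1,r2:2,r3:Mul2
c9: CDB Add2=57; stall | r0:8,r1:Add1,r2:2,r3:Mul2
c10: stall | r0:8,r1:Add1,r2:2,r3:Mul2
c11: stall | r0:8,r1:Add1,r2:2,r3:Mul2
c12: stall | r0:8,r1:Add1,r2:2,r3:Mul2
c13: stall | r0:8,r1:Add1,r2:2,r3:Mul2
c14: CDB Mul1=456; issue MUL r1<-Mul1 | r0:8,r1:Mul1,r2:2,r3:Mul2

STATUS = TAG Mul2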